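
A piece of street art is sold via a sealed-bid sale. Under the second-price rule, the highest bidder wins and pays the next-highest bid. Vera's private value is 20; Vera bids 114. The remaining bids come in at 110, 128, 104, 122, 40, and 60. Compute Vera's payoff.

Payoff = 0.

Highest competing bid: 128.
Vera's bid 114 is not the highest, so Vera loses, pays nothing, and earns zero payoff.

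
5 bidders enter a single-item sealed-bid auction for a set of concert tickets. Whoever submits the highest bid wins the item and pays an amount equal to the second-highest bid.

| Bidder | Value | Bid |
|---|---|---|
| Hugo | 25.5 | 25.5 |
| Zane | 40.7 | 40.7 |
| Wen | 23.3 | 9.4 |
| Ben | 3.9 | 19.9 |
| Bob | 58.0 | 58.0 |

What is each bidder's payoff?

Hugo 0.0, Zane 0.0, Wen 0.0, Ben 0.0, Bob 17.3.

Sorted high to low: Bob 58.0; Zane 40.7; Hugo 25.5; Ben 19.9; Wen 9.4.
Bob has the top bid and wins; the price is the second-highest bid, 40.7.
Bob's payoff = 58.0 − 40.7 = 17.3. All other bidders lose, so their payoff is 0.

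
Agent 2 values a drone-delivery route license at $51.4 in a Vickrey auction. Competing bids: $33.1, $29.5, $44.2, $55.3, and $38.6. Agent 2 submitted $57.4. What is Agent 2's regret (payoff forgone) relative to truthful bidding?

The highest competing bid is $55.3.
Bidding truthfully at $51.4: the top bid is $55.3 (a rival), so Agent 2 loses. Payoff = $0.0.
Bidding $57.4: Agent 2 has the top bid, wins, and pays the second-highest bid $55.3. Payoff = $51.4 − $55.3 = -$3.9.
Regret = truthful payoff − actual payoff = $0.0 − -$3.9 = $3.9.

Payoff forgone: $3.9.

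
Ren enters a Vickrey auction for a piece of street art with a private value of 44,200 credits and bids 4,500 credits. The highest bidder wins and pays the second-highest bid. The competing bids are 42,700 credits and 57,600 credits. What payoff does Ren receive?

Highest competing bid: 57,600 credits.
Ren's bid 4,500 credits is not the highest, so Ren loses, pays nothing, and earns zero payoff.

Ren's payoff: 0 credits.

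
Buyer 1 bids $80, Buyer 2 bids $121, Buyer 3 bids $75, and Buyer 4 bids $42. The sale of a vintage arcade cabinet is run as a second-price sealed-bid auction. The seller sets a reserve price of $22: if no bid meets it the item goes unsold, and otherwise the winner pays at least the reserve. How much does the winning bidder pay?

Ordered from highest: Buyer 2 $121; Buyer 1 $80; Buyer 3 $75; Buyer 4 $42.
Buyer 2 has the highest bid, so Buyer 2 wins.
The second-highest bid is $80, which exceeds the reserve, so that sets the price.

$80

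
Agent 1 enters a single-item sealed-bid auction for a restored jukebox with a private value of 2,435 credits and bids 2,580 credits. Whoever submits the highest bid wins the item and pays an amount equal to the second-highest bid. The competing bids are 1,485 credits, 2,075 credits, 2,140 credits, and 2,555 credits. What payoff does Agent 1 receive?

Highest competing bid: 2,555 credits.
Agent 1's bid 2,580 credits is the highest overall, so Agent 1 wins and pays the second-highest bid, 2,555 credits.
Payoff = value − price = 2,435 credits − 2,555 credits = -120 credits.
Overbidding won the item at a price above value — truthful bidding would have avoided this loss.

The bidder's payoff: -120 credits.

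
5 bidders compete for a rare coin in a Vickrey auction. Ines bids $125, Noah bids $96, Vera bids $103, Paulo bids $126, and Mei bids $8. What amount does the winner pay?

Bids in descending order: Paulo $126, then Ines $125, then Vera $103, then Noah $96, then Mei $8.
Paulo has the highest bid, so Paulo wins.
The second-highest bid is $125, so that is what Paulo pays.

$125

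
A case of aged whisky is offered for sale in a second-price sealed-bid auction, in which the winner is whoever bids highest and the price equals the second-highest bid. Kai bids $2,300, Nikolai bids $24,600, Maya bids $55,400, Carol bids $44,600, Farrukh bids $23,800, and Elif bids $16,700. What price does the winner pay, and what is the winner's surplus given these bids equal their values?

Price $44,600; surplus $10,800.

Ranking the bids: Maya $55,400 > Carol $44,600 > Nikolai $24,600 > Farrukh $23,800 > Elif $16,700 > Kai $2,300.
Maya is the highest bidder, so Maya wins.
Under the second-price rule, the price is the second-highest bid: $44,600.
Surplus = $55,400 − $44,600 = $10,800.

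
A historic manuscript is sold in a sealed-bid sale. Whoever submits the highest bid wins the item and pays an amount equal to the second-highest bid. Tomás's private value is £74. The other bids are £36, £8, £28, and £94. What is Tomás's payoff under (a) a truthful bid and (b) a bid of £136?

(a) £0  (b) -£20

The highest competing bid is £94.
Bidding truthfully at £74: the top bid is £94 (a rival), so Tomás loses. Payoff = £0.
Bidding £136: Tomás has the top bid, wins, and pays the second-highest bid £94. Payoff = £74 − £94 = -£20.
This is the dominant-strategy logic: truthful bidding weakly beats any alternative.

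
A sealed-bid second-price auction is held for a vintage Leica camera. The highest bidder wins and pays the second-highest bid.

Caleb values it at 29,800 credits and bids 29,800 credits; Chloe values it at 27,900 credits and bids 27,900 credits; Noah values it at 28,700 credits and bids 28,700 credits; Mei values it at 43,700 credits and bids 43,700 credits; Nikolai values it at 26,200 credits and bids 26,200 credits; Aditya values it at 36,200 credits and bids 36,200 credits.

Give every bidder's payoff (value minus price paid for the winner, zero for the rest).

Caleb 0 credits, Chloe 0 credits, Noah 0 credits, Mei 7,500 credits, Nikolai 0 credits, Aditya 0 credits.

Bids in descending order: Mei 43,700 credits > Aditya 36,200 credits > Caleb 29,800 credits > Noah 28,700 credits > Chloe 27,900 credits > Nikolai 26,200 credits.
Mei has the top bid and wins; the price is the second-highest bid, 36,200 credits.
Mei's payoff = 43,700 credits − 36,200 credits = 7,500 credits. All other bidders lose, so their payoff is 0.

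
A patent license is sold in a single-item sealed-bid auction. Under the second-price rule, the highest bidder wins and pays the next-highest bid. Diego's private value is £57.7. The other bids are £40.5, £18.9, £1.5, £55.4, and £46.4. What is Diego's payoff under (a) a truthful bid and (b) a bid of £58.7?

(a) £2.3  (b) £2.3

The highest competing bid is £55.4.
Bidding truthfully at £57.7: Diego has the top bid, wins, and pays the second-highest bid £55.4. Payoff = £57.7 − £55.4 = £2.3.
Bidding £58.7: Diego has the top bid, wins, and pays the second-highest bid £55.4. Payoff = £57.7 − £55.4 = £2.3.
The bid only affects whether you win, not the price — here both bids land on the same side of the top rival bid, so the deviation is payoff-neutral.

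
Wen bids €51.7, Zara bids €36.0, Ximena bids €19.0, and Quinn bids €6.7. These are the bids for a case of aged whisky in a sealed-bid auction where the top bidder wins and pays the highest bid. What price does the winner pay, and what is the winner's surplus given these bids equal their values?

Ranking the bids: Wen €51.7; Zara €36.0; Ximena €19.0; Quinn €6.7.
Wen is the highest bidder, so Wen wins.
Under the first-price rule, the price is the highest bid: €51.7.
Surplus = €51.7 − €51.7 = €0.0.

Price €51.7; surplus €0.0.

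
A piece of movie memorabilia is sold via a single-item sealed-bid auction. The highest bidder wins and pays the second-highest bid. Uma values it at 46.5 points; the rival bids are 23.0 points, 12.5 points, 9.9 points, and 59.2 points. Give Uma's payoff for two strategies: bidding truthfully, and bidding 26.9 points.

Truthful: 0.0 points; alternative: 0.0 points.

The highest competing bid is 59.2 points.
Bidding truthfully at 46.5 points: the top bid is 59.2 points (a rival), so Uma loses. Payoff = 0.0 points.
Bidding 26.9 points: the top bid is 59.2 points (a rival), so Uma loses. Payoff = 0.0 points.
The bid only affects whether you win, not the price — here both bids land on the same side of the top rival bid, so the deviation is payoff-neutral.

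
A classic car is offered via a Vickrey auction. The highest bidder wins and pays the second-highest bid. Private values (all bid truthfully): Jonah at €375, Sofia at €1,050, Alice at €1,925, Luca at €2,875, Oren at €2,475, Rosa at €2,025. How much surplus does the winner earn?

Ranking the bids: Luca €2,875 > Oren €2,475 > Rosa €2,025 > Alice €1,925 > Sofia €1,050 > Jonah €375.
Luca wins with the top bid and pays the second-highest, €2,475.
Surplus = €2,875 − €2,475 = €400.

Surplus = €400.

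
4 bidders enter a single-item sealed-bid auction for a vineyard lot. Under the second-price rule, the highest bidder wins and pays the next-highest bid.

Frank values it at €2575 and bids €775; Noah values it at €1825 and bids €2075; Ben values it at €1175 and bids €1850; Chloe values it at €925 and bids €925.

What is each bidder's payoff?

Sorted high to low: Noah €2075; Ben €1850; Chloe €925; Frank €775.
Noah has the top bid and wins; the price is the second-highest bid, €1850.
Noah's payoff = €1825 − €1850 = -€25. All other bidders lose, so their payoff is 0.

Payoffs: Frank €0, Noah -€25, Ben €0, Chloe €0.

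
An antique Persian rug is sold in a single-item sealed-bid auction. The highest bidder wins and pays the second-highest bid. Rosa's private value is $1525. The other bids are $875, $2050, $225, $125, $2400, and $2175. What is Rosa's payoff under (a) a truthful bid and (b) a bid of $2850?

Truthful: $0; alternative: -$875.

The highest competing bid is $2400.
Bidding truthfully at $1525: the top bid is $2400 (a rival), so Rosa loses. Payoff = $0.
Bidding $2850: Rosa has the top bid, wins, and pays the second-highest bid $2400. Payoff = $1525 − $2400 = -$875.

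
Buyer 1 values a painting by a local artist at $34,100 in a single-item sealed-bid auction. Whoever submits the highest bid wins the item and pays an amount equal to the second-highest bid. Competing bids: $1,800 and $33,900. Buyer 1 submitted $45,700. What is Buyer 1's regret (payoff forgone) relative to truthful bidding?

The highest competing bid is $33,900.
Bidding truthfully at $34,100: Buyer 1 has the top bid, wins, and pays the second-highest bid $33,900. Payoff = $34,100 − $33,900 = $200.
Bidding $45,700: Buyer 1 has the top bid, wins, and pays the second-highest bid $33,900. Payoff = $34,100 − $33,900 = $200.
Regret = truthful payoff − actual payoff = $200 − $200 = $0.
The bid only affects whether you win, not the price — here both bids land on the same side of the top rival bid, so the deviation is payoff-neutral.

$0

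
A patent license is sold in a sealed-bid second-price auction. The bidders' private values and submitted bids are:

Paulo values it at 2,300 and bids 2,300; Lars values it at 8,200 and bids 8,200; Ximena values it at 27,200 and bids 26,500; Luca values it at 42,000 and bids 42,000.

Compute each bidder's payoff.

Paulo 0, Lars 0, Ximena 0, Luca 15,500.

Ordered from highest: Luca 42,000; Ximena 26,500; Lars 8,200; Paulo 2,300.
Luca has the top bid and wins; the price is the second-highest bid, 26,500.
Luca's payoff = 42,000 − 26,500 = 15,500. All other bidders lose, so their payoff is 0.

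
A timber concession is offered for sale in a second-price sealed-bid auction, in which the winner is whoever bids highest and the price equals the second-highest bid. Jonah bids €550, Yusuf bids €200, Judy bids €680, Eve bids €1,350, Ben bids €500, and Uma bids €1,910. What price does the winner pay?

€1,350

Bids in descending order: Uma €1,910; Eve €1,350; Judy €680; Jonah €550; Ben €500; Yusuf €200.
Uma is the highest bidder, so Uma wins.
Under the second-price rule, the price is the second-highest bid: €1,350.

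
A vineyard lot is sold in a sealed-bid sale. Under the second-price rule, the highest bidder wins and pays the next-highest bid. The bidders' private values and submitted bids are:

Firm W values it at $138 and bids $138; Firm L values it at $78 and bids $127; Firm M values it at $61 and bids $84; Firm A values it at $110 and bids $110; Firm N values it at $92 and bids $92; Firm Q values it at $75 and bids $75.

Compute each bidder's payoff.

Bids in descending order: Firm W $138 > Firm L $127 > Firm A $110 > Firm N $92 > Firm M $84 > Firm Q $75.
Firm W has the top bid and wins; the price is the second-highest bid, $127.
Firm W's payoff = $138 − $127 = $11. All other bidders lose, so their payoff is 0.

Firm W $11, Firm L $0, Firm M $0, Firm A $0, Firm N $0, Firm Q $0.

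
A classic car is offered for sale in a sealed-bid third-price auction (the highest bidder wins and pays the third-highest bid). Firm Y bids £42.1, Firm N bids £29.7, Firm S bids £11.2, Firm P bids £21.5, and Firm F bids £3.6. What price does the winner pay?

£21.5

Bids in descending order: Firm Y £42.1 > Firm N £29.7 > Firm P £21.5 > Firm S £11.2 > Firm F £3.6.
Firm Y is the highest bidder, so Firm Y wins.
Under the third-price rule, the price is the third-highest bid: £21.5.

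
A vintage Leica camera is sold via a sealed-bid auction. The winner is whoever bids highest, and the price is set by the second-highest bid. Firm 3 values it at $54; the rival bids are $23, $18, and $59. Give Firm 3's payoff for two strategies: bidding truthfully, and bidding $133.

(a) $0  (b) -$5

The highest competing bid is $59.
Bidding truthfully at $54: the top bid is $59 (a rival), so Firm 3 loses. Payoff = $0.
Bidding $133: Firm 3 has the top bid, wins, and pays the second-highest bid $59. Payoff = $54 − $59 = -$5.
This is the dominant-strategy logic: truthful bidding weakly beats any alternative.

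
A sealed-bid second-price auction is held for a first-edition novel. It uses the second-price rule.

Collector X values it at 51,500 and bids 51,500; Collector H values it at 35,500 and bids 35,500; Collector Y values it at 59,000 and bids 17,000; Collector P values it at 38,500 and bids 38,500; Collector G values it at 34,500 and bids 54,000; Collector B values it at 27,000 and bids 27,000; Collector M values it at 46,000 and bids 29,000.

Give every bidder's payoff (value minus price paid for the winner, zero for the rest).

Collector X 0, Collector H 0, Collector Y 0, Collector P 0, Collector G -17,000, Collector B 0, Collector M 0.

Bids in descending order: Collector G 54,000; Collector X 51,500; Collector P 38,500; Collector H 35,500; Collector M 29,000; Collector B 27,000; Collector Y 17,000.
Collector G has the top bid and wins; the price is the second-highest bid, 51,500.
Collector G's payoff = 34,500 − 51,500 = -17,000. All other bidders lose, so their payoff is 0.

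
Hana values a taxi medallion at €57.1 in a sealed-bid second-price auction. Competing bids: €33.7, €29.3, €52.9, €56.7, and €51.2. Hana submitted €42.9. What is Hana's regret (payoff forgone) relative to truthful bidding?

€0.4

The highest competing bid is €56.7.
Bidding truthfully at €57.1: Hana has the top bid, wins, and pays the second-highest bid €56.7. Payoff = €57.1 − €56.7 = €0.4.
Bidding €42.9: the top bid is €56.7 (a rival), so Hana loses. Payoff = €0.0.
Regret = truthful payoff − actual payoff = €0.4 − €0.0 = €0.4.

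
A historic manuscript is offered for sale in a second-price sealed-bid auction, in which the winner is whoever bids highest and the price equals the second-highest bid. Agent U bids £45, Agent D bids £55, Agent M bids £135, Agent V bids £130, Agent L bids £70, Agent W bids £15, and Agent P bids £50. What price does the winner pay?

Price paid: £130.

Sorted high to low: Agent M £135 > Agent V £130 > Agent L £70 > Agent D £55 > Agent P £50 > Agent U £45 > Agent W £15.
Agent M is the highest bidder, so Agent M wins.
Under the second-price rule, the price is the second-highest bid: £130.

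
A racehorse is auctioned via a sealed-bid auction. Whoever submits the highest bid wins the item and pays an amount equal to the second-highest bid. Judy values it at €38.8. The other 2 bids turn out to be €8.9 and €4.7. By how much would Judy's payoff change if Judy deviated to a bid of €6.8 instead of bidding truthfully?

The highest competing bid is €8.9.
Bidding truthfully at €38.8: Judy has the top bid, wins, and pays the second-highest bid €8.9. Payoff = €38.8 − €8.9 = €29.9.
Bidding €6.8: the top bid is €8.9 (a rival), so Judy loses. Payoff = €0.0.
Change = €0.0 − €29.9 = -€29.9.

-€29.9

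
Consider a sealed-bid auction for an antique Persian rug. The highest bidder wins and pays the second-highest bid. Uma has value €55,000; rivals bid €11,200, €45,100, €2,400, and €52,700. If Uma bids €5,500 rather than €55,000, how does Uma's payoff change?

The highest competing bid is €52,700.
Bidding truthfully at €55,000: Uma has the top bid, wins, and pays the second-highest bid €52,700. Payoff = €55,000 − €52,700 = €2,300.
Bidding €5,500: the top bid is €52,700 (a rival), so Uma loses. Payoff = €0.
Change = €0 − €2,300 = -€2,300.
This is the dominant-strategy logic: truthful bidding weakly beats any alternative.

-€2,300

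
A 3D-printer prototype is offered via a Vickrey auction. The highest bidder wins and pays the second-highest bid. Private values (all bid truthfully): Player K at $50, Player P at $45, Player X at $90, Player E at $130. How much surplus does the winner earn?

Bids in descending order: Player E $130 > Player X $90 > Player K $50 > Player P $45.
Player E wins with the top bid and pays the second-highest, $90.
Surplus = $130 − $90 = $40.

Winner's surplus: $40.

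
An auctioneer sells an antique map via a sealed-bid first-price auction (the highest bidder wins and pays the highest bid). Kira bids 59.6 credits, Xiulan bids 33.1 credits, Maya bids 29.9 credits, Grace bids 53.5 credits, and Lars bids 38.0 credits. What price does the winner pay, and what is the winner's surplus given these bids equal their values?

The winner pays 59.6 credits for a surplus of 0.0 credits.

Ranking the bids: Kira 59.6 credits > Grace 53.5 credits > Lars 38.0 credits > Xiulan 33.1 credits > Maya 29.9 credits.
Kira is the highest bidder, so Kira wins.
Under the first-price rule, the price is the highest bid: 59.6 credits.
Surplus = 59.6 credits − 59.6 credits = 0.0 credits.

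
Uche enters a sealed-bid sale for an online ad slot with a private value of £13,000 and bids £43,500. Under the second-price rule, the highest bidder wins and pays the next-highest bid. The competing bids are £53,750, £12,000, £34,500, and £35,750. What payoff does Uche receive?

Highest competing bid: £53,750.
Uche's bid £43,500 is not the highest, so Uche loses, pays nothing, and earns zero payoff.

Payoff = £0.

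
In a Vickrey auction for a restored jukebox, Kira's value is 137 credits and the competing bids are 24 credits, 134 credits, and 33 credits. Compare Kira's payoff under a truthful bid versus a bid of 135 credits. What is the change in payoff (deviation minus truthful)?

The highest competing bid is 134 credits.
Bidding truthfully at 137 credits: Kira has the top bid, wins, and pays the second-highest bid 134 credits. Payoff = 137 credits − 134 credits = 3 credits.
Bidding 135 credits: Kira has the top bid, wins, and pays the second-highest bid 134 credits. Payoff = 137 credits − 134 credits = 3 credits.
Change = 3 credits − 3 credits = 0 credits.

0 credits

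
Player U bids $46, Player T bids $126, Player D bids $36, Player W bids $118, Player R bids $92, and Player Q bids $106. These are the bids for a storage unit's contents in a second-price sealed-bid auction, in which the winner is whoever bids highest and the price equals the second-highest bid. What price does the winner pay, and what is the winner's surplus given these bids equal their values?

Ranking the bids: Player T $126; Player W $118; Player Q $106; Player R $92; Player U $46; Player D $36.
Player T is the highest bidder, so Player T wins.
Under the second-price rule, the price is the second-highest bid: $118.
Surplus = $126 − $118 = $8.

The winner pays $118 for a surplus of $8.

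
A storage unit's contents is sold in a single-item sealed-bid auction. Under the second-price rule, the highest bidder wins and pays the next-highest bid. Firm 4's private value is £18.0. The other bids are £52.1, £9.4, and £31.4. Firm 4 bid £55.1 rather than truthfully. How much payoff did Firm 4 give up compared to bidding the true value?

The highest competing bid is £52.1.
Bidding truthfully at £18.0: the top bid is £52.1 (a rival), so Firm 4 loses. Payoff = £0.0.
Bidding £55.1: Firm 4 has the top bid, wins, and pays the second-highest bid £52.1. Payoff = £18.0 − £52.1 = -£34.1.
Regret = truthful payoff − actual payoff = £0.0 − -£34.1 = £34.1.

Regret: £34.1.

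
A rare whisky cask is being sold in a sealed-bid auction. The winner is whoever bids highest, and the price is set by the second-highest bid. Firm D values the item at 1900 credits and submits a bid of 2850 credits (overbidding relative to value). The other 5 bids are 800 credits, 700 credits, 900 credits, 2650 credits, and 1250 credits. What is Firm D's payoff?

Highest competing bid: 2650 credits.
Firm D's bid 2850 credits is the highest overall, so Firm D wins and pays the second-highest bid, 2650 credits.
Payoff = value − price = 1900 credits − 2650 credits = -750 credits.
Overbidding won the item at a price above value — truthful bidding would have avoided this loss.

Firm D's payoff: -750 credits.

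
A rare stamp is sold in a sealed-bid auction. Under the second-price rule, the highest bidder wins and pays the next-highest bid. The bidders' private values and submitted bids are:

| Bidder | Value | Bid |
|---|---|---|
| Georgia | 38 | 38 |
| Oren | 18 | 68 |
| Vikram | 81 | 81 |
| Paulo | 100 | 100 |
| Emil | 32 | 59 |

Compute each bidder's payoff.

Ordered from highest: Paulo 100; Vikram 81; Oren 68; Emil 59; Georgia 38.
Paulo has the top bid and wins; the price is the second-highest bid, 81.
Paulo's payoff = 100 − 81 = 19. All other bidders lose, so their payoff is 0.

Georgia 0, Oren 0, Vikram 0, Paulo 19, Emil 0.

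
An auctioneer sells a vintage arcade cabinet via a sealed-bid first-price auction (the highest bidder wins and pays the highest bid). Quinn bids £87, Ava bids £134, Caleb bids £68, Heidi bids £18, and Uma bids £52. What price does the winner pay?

Ordered from highest: Ava £134; Quinn £87; Caleb £68; Uma £52; Heidi £18.
Ava is the highest bidder, so Ava wins.
Under the first-price rule, the price is the highest bid: £134.

£134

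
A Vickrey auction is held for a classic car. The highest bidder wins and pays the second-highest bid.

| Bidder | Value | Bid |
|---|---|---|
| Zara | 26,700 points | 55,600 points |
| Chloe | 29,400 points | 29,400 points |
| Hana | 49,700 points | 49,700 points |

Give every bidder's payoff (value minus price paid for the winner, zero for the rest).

Bids in descending order: Zara 55,600 points, then Hana 49,700 points, then Chloe 29,400 points.
Zara has the top bid and wins; the price is the second-highest bid, 49,700 points.
Zara's payoff = 26,700 points − 49,700 points = -23,000 points. All other bidders lose, so their payoff is 0.

Zara -23,000 points, Chloe 0 points, Hana 0 points.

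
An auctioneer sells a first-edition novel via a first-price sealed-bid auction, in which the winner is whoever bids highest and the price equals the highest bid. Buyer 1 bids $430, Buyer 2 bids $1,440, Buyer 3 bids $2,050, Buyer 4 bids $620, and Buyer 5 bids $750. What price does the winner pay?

$2,050

Ordered from highest: Buyer 3 $2,050 > Buyer 2 $1,440 > Buyer 5 $750 > Buyer 4 $620 > Buyer 1 $430.
Buyer 3 is the highest bidder, so Buyer 3 wins.
Under the first-price rule, the price is the highest bid: $2,050.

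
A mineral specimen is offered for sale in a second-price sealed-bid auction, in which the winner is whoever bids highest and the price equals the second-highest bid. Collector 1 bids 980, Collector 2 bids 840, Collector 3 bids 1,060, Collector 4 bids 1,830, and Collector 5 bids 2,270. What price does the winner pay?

1,830

Ordered from highest: Collector 5 2,270 > Collector 4 1,830 > Collector 3 1,060 > Collector 1 980 > Collector 2 840.
Collector 5 is the highest bidder, so Collector 5 wins.
Under the second-price rule, the price is the second-highest bid: 1,830.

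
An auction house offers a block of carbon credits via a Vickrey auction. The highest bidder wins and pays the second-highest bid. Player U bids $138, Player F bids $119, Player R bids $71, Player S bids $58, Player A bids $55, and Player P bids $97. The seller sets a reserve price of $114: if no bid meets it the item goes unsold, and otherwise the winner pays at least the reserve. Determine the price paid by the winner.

$119

Sorted high to low: Player U $138; Player F $119; Player P $97; Player R $71; Player S $58; Player A $55.
Player U has the highest bid, so Player U wins.
The second-highest bid is $119, which exceeds the reserve, so that sets the price.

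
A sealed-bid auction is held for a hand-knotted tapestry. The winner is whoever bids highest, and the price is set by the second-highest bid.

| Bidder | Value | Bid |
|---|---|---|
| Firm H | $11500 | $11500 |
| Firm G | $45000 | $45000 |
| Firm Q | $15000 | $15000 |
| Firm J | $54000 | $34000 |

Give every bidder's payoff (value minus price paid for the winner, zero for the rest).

Payoffs: Firm H $0, Firm G $11000, Firm Q $0, Firm J $0.

Ordered from highest: Firm G $45000 > Firm J $34000 > Firm Q $15000 > Firm H $11500.
Firm G has the top bid and wins; the price is the second-highest bid, $34000.
Firm G's payoff = $45000 − $34000 = $11000. All other bidders lose, so their payoff is 0.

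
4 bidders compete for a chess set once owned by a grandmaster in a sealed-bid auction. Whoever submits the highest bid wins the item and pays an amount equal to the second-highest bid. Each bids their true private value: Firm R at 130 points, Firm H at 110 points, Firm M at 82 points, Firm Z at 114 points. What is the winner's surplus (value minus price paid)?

Surplus = 16 points.

Ranking the bids: Firm R 130 points > Firm Z 114 points > Firm H 110 points > Firm M 82 points.
Firm R wins with the top bid and pays the second-highest, 114 points.
Surplus = 130 points − 114 points = 16 points.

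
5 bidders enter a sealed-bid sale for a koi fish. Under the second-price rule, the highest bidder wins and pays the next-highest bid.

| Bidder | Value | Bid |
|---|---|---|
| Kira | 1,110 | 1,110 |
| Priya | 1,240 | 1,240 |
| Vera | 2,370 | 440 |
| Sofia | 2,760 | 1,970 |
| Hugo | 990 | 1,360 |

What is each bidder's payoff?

Ordered from highest: Sofia 1,970, then Hugo 1,360, then Priya 1,240, then Kira 1,110, then Vera 440.
Sofia has the top bid and wins; the price is the second-highest bid, 1,360.
Sofia's payoff = 2,760 − 1,360 = 1,400. All other bidders lose, so their payoff is 0.

Kira 0, Priya 0, Vera 0, Sofia 1,400, Hugo 0.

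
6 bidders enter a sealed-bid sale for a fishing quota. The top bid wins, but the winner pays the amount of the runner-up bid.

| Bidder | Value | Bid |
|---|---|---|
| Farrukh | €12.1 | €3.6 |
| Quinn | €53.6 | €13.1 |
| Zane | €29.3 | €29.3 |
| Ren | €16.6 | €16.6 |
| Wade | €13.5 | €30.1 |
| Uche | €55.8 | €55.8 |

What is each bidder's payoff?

Sorted high to low: Uche €55.8 > Wade €30.1 > Zane €29.3 > Ren €16.6 > Quinn €13.1 > Farrukh €3.6.
Uche has the top bid and wins; the price is the second-highest bid, €30.1.
Uche's payoff = €55.8 − €30.1 = €25.7. All other bidders lose, so their payoff is 0.

Payoffs: Farrukh €0.0, Quinn €0.0, Zane €0.0, Ren €0.0, Wade €0.0, Uche €25.7.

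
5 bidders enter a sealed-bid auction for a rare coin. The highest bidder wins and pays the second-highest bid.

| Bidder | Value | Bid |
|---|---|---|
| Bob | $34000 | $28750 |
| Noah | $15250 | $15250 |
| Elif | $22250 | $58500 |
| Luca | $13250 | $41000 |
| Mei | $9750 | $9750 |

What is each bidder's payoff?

Ranking the bids: Elif $58500; Luca $41000; Bob $28750; Noah $15250; Mei $9750.
Elif has the top bid and wins; the price is the second-highest bid, $41000.
Elif's payoff = $22250 − $41000 = -$18750. All other bidders lose, so their payoff is 0.

Bob $0, Noah $0, Elif -$18750, Luca $0, Mei $0.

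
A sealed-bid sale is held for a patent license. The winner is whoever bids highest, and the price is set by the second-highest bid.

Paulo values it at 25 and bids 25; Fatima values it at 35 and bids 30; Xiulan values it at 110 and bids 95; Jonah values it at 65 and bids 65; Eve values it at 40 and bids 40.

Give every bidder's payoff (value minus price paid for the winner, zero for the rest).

Payoffs: Paulo 0, Fatima 0, Xiulan 45, Jonah 0, Eve 0.

Bids in descending order: Xiulan 95 > Jonah 65 > Eve 40 > Fatima 30 > Paulo 25.
Xiulan has the top bid and wins; the price is the second-highest bid, 65.
Xiulan's payoff = 110 − 65 = 45. All other bidders lose, so their payoff is 0.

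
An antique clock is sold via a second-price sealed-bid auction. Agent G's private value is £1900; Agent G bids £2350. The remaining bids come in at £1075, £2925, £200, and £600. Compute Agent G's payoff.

Highest competing bid: £2925.
Agent G's bid £2350 is not the highest, so Agent G loses, pays nothing, and earns zero payoff.

£0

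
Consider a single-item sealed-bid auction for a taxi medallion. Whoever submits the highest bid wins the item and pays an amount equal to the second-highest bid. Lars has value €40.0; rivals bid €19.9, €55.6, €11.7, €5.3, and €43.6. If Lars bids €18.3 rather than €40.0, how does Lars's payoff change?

Payoff change: €0.0.

The highest competing bid is €55.6.
Bidding truthfully at €40.0: the top bid is €55.6 (a rival), so Lars loses. Payoff = €0.0.
Bidding €18.3: the top bid is €55.6 (a rival), so Lars loses. Payoff = €0.0.
Change = €0.0 − €0.0 = €0.0.
The bid only affects whether you win, not the price — here both bids land on the same side of the top rival bid, so the deviation is payoff-neutral.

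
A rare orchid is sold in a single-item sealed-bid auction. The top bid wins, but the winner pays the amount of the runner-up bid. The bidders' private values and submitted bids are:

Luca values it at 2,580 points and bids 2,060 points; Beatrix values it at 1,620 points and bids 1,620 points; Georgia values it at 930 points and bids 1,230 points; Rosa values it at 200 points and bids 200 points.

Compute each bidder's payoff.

Ordered from highest: Luca 2,060 points; Beatrix 1,620 points; Georgia 1,230 points; Rosa 200 points.
Luca has the top bid and wins; the price is the second-highest bid, 1,620 points.
Luca's payoff = 2,580 points − 1,620 points = 960 points. All other bidders lose, so their payoff is 0.

Payoffs: Luca 960 points, Beatrix 0 points, Georgia 0 points, Rosa 0 points.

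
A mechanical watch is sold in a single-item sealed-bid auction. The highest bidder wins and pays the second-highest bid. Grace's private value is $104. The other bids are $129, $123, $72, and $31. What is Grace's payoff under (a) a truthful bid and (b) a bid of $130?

Truthful: $0; alternative: -$25.

The highest competing bid is $129.
Bidding truthfully at $104: the top bid is $129 (a rival), so Grace loses. Payoff = $0.
Bidding $130: Grace has the top bid, wins, and pays the second-highest bid $129. Payoff = $104 − $129 = -$25.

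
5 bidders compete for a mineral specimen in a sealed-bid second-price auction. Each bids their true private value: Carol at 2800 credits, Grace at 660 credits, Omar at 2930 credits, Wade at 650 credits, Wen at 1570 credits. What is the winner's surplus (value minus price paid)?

Sorted high to low: Omar 2930 credits, then Carol 2800 credits, then Wen 1570 credits, then Grace 660 credits, then Wade 650 credits.
Omar wins with the top bid and pays the second-highest, 2800 credits.
Surplus = 2930 credits − 2800 credits = 130 credits.

130 credits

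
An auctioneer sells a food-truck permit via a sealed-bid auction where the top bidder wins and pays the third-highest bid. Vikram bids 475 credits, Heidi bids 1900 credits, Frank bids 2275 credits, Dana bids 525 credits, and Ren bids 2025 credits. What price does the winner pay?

Sorted high to low: Frank 2275 credits > Ren 2025 credits > Heidi 1900 credits > Dana 525 credits > Vikram 475 credits.
Frank is the highest bidder, so Frank wins.
Under the third-price rule, the price is the third-highest bid: 1900 credits.

1900 credits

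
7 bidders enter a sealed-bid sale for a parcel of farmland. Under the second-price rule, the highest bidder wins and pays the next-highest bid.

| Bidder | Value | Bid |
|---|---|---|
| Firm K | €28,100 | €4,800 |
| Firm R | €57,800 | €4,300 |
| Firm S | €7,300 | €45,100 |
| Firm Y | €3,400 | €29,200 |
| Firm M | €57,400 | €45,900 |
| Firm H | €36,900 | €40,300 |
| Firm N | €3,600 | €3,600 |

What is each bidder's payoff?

Payoffs: Firm K €0, Firm R €0, Firm S €0, Firm Y €0, Firm M €12,300, Firm H €0, Firm N €0.

Bids in descending order: Firm M €45,900 > Firm S €45,100 > Firm H €40,300 > Firm Y €29,200 > Firm K €4,800 > Firm R €4,300 > Firm N €3,600.
Firm M has the top bid and wins; the price is the second-highest bid, €45,100.
Firm M's payoff = €57,400 − €45,100 = €12,300. All other bidders lose, so their payoff is 0.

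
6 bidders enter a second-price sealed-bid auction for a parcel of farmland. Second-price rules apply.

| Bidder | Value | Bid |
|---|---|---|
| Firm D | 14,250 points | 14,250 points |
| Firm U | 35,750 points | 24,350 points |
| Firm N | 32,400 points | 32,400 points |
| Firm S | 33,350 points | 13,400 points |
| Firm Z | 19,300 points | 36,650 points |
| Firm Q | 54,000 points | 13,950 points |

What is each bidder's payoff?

Firm D 0 points, Firm U 0 points, Firm N 0 points, Firm S 0 points, Firm Z -13,100 points, Firm Q 0 points.

Bids in descending order: Firm Z 36,650 points > Firm N 32,400 points > Firm U 24,350 points > Firm D 14,250 points > Firm Q 13,950 points > Firm S 13,400 points.
Firm Z has the top bid and wins; the price is the second-highest bid, 32,400 points.
Firm Z's payoff = 19,300 points − 32,400 points = -13,100 points. All other bidders lose, so their payoff is 0.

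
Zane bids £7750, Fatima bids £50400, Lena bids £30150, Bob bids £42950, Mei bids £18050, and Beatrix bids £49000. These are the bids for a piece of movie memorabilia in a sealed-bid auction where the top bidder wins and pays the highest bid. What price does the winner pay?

The winner pays £50400.

Ranking the bids: Fatima £50400, then Beatrix £49000, then Bob £42950, then Lena £30150, then Mei £18050, then Zane £7750.
Fatima is the highest bidder, so Fatima wins.
Under the first-price rule, the price is the highest bid: £50400.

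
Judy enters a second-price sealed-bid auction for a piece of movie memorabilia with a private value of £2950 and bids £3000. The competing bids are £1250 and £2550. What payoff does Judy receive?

Judy's payoff: £400.

Highest competing bid: £2550.
Judy's bid £3000 is the highest overall, so Judy wins and pays the second-highest bid, £2550.
Payoff = value − price = £2950 − £2550 = £400.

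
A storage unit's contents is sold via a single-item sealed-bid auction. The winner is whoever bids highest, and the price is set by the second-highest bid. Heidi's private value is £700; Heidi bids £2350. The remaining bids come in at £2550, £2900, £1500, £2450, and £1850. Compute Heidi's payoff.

Highest competing bid: £2900.
Heidi's bid £2350 is not the highest, so Heidi loses, pays nothing, and earns zero payoff.

Heidi's payoff: £0.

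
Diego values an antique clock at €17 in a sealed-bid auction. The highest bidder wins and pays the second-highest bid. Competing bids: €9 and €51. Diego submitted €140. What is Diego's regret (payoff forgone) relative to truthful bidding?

The highest competing bid is €51.
Bidding truthfully at €17: the top bid is €51 (a rival), so Diego loses. Payoff = €0.
Bidding €140: Diego has the top bid, wins, and pays the second-highest bid €51. Payoff = €17 − €51 = -€34.
Regret = truthful payoff − actual payoff = €0 − -€34 = €34.
Deviating from a truthful bid can only lose payoff in a second-price auction — never gain.

Payoff forgone: €34.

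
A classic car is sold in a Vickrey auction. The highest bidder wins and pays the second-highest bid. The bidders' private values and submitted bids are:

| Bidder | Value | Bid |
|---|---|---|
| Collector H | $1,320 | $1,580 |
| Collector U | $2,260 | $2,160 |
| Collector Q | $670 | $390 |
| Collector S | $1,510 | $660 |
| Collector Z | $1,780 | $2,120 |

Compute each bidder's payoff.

Ranking the bids: Collector U $2,160, then Collector Z $2,120, then Collector H $1,580, then Collector S $660, then Collector Q $390.
Collector U has the top bid and wins; the price is the second-highest bid, $2,120.
Collector U's payoff = $2,260 − $2,120 = $140. All other bidders lose, so their payoff is 0.

Payoffs: Collector H $0, Collector U $140, Collector Q $0, Collector S $0, Collector Z $0.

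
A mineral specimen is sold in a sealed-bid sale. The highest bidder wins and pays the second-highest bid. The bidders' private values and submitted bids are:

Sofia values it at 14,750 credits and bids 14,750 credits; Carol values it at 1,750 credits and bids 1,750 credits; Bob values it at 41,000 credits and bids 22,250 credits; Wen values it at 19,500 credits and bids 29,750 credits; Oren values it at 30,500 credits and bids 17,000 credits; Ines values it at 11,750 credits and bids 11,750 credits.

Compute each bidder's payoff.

Payoffs: Sofia 0 credits, Carol 0 credits, Bob 0 credits, Wen -2,750 credits, Oren 0 credits, Ines 0 credits.

Ranking the bids: Wen 29,750 credits, then Bob 22,250 credits, then Oren 17,000 credits, then Sofia 14,750 credits, then Ines 11,750 credits, then Carol 1,750 credits.
Wen has the top bid and wins; the price is the second-highest bid, 22,250 credits.
Wen's payoff = 19,500 credits − 22,250 credits = -2,750 credits. All other bidders lose, so their payoff is 0.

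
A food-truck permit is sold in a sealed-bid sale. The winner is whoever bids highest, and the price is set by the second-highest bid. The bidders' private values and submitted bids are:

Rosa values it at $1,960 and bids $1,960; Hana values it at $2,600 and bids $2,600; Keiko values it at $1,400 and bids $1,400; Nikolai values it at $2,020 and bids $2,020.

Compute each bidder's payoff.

Payoffs: Rosa $0, Hana $580, Keiko $0, Nikolai $0.

Ordered from highest: Hana $2,600; Nikolai $2,020; Rosa $1,960; Keiko $1,400.
Hana has the top bid and wins; the price is the second-highest bid, $2,020.
Hana's payoff = $2,600 − $2,020 = $580. All other bidders lose, so their payoff is 0.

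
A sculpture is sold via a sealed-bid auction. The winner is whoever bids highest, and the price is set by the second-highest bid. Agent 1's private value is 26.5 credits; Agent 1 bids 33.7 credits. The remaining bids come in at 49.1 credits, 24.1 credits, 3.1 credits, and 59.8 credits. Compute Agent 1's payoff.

Highest competing bid: 59.8 credits.
Agent 1's bid 33.7 credits is not the highest, so Agent 1 loses, pays nothing, and earns zero payoff.

0.0 credits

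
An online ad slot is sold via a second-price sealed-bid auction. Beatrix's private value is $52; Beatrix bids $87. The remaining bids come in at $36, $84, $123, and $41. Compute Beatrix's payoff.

$0

Highest competing bid: $123.
Beatrix's bid $87 is not the highest, so Beatrix loses, pays nothing, and earns zero payoff.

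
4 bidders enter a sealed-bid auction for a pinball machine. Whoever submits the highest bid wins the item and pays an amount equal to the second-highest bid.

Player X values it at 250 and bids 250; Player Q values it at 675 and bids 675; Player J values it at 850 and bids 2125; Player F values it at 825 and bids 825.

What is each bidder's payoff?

Payoffs: Player X 0, Player Q 0, Player J 25, Player F 0.

Ordered from highest: Player J 2125; Player F 825; Player Q 675; Player X 250.
Player J has the top bid and wins; the price is the second-highest bid, 825.
Player J's payoff = 850 − 825 = 25. All other bidders lose, so their payoff is 0.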